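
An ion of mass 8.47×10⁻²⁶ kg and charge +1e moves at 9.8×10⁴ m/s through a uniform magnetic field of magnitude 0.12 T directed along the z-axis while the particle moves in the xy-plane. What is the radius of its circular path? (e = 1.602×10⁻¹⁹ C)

The magnetic force provides the centripetal force: |q|vB = mv²/r.
r = mv/(|q|B) = (8.47×10⁻²⁶)(9.8×10⁴)/((1.602×10⁻¹⁹)(0.12)) ≈ 0.43 m.

r ≈ 0.43 m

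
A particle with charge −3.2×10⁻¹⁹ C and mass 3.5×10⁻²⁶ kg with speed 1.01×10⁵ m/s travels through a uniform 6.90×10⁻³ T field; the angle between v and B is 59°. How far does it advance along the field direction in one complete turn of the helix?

p ≈ 5.18 m

v∥ = v cosθ = 1.01×10⁵·cos59° ≈ 5.202×10⁴ m/s.
T = 2πm/(|q|B) = 2π(3.5×10⁻²⁶)/((3.2×10⁻¹⁹)(6.90×10⁻³)) ≈ 9.960×10⁻⁵ s.
pitch = v∥ T = (5.202×10⁴)(9.960×10⁻⁵) ≈ 5.18 m.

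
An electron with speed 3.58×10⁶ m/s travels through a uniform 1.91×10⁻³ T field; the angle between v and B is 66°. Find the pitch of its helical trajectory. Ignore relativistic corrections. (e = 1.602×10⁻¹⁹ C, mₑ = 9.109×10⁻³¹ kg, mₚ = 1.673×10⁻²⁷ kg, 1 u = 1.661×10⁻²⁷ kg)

v∥ = v cosθ = 3.58×10⁶·cos66° ≈ 1.456×10⁶ m/s.
T = 2πm/(|q|B) = 2π(9.109×10⁻³¹)/((1.602×10⁻¹⁹)(1.91×10⁻³)) ≈ 1.870×10⁻⁸ s.
pitch = v∥ T = (1.456×10⁶)(1.870×10⁻⁸) ≈ 0.0272 m.

p ≈ 0.0272 m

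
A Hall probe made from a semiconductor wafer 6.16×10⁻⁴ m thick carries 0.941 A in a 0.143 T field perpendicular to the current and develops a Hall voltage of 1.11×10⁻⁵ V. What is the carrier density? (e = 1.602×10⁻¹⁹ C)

n ≈ 1.23×10²⁶ m⁻³

From V_H = IB/(n e t), n = IB/(V_H e t).
n = (0.941)(0.143)/((1.11×10⁻⁵)(1.602×10⁻¹⁹)(6.16×10⁻⁴)) ≈ 1.23×10²⁶ m⁻³.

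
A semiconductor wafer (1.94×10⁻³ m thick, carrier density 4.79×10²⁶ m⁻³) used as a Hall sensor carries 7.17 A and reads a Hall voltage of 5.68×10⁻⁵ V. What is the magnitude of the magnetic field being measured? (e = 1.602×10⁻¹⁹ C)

B ≈ 1.18 T

From V_H = IB/(n e t), B = V_H n e t / I.
B = (5.68×10⁻⁵)(4.79×10²⁶)(1.602×10⁻¹⁹)(1.94×10⁻³)/7.17 ≈ 1.18 T.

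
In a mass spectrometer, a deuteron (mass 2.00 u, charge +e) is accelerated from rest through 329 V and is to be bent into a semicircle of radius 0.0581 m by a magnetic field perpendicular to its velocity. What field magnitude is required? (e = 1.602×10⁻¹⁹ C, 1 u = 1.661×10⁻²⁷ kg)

B ≈ 0.0636 T

v = √(2|q|V/m) = √(2·1.602×10⁻¹⁹·329/3.322×10⁻²⁷) ≈ 1.781×10⁵ m/s.
B = mv/(|q|r) = (3.322×10⁻²⁷)(1.781×10⁵)/((1.602×10⁻¹⁹)(0.0581)) ≈ 0.0636 T.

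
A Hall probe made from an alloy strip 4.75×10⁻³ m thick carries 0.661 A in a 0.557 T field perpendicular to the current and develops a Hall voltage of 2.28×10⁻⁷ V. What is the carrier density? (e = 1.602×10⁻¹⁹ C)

n ≈ 2.12×10²⁷ m⁻³

From V_H = IB/(n e t), n = IB/(V_H e t).
n = (0.661)(0.557)/((2.28×10⁻⁷)(1.602×10⁻¹⁹)(4.75×10⁻³)) ≈ 2.12×10²⁷ m⁻³.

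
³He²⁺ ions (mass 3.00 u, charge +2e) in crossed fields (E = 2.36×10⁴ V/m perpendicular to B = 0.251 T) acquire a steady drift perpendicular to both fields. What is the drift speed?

v_d ≈ 9.40×10⁴ m/s

The steady drift has the magnetic force balancing the electric force, so v_d = E/B.
v_d = 2.36×10⁴/0.251 = 9.40×10⁴ m/s.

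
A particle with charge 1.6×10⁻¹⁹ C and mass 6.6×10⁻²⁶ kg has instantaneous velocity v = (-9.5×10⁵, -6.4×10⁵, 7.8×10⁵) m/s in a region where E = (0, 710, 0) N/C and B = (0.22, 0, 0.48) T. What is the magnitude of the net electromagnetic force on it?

|F| ≈ 1.14×10⁻¹³ N

v×B = (-3.07×10⁵, 6.28×10⁵, 1.41×10⁵) N/C.
E + v×B = (-3.07×10⁵, 6.28×10⁵, 1.41×10⁵) N/C.
F = q(E + v×B) = (1.6×10⁻¹⁹ C)·(-3.07×10⁵, 6.28×10⁵, 1.41×10⁵) = (-4.92×10⁻¹⁴, 1.01×10⁻¹³, 2.25×10⁻¹⁴) N.
|F| = 1.14×10⁻¹³ N.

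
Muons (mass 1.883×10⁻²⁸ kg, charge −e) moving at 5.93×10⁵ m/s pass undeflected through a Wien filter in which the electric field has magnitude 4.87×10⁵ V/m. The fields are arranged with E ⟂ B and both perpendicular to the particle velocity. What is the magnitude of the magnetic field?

B = 0.821 T

Balance of forces in the selector: qE = qvB ⇒ B = E/v.
B = 4.87×10⁵/5.93×10⁵ = 0.821 T.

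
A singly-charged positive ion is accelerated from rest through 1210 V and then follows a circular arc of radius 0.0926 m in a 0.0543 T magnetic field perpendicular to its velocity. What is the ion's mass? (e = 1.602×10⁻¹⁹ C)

Combine |q|V = ½mv² and r = mv/(|q|B): eliminate v to get m = qB²r²/(2V).
m = (1.602×10⁻¹⁹)(0.0543)²(0.0926)²/(2·1210) ≈ 1.67×10⁻²⁷ kg.

m ≈ 1.67×10⁻²⁷ kg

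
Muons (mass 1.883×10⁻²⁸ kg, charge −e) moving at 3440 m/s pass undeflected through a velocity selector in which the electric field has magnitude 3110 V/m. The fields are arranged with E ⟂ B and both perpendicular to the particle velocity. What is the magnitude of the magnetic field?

B = 0.904 T

Balance of forces in the selector: qE = qvB ⇒ B = E/v.
B = 3110/3440 = 0.904 T.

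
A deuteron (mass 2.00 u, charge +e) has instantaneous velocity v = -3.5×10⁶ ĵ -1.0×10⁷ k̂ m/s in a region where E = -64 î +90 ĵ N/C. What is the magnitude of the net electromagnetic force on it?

|F| ≈ 1.77×10⁻¹⁷ N

Only an electric field acts, so F = qE = (1.602×10⁻¹⁹ C)·(-64.0, 90.0, 0) = (-1.03×10⁻¹⁷, 1.44×10⁻¹⁷, 0) N.
|F| = 1.77×10⁻¹⁷ N.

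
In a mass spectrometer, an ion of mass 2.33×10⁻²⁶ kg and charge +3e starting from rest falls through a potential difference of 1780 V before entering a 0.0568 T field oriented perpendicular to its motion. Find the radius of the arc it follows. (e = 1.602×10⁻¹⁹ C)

r ≈ 0.231 m

Acceleration: |q|V = ½mv² ⇒ v = √(2|q|V/m) = √(2·4.806×10⁻¹⁹·1780/2.33×10⁻²⁶) ≈ 2.710×10⁵ m/s.
In the field: r = mv/(|q|B) = (2.33×10⁻²⁶)(2.710×10⁵)/((4.806×10⁻¹⁹)(0.0568)) ≈ 0.231 m.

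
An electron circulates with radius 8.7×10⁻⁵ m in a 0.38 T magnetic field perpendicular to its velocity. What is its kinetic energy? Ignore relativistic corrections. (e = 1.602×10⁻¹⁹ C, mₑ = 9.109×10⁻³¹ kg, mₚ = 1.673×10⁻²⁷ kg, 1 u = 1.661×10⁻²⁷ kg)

KE ≈ 96 eV

v = |q|Br/m, then KE = ½mv² = (qBr)²/(2m).
v = (1.602×10⁻¹⁹)(0.38)(8.7×10⁻⁵)/9.109×10⁻³¹ ≈ 5.814×10⁶ m/s.
KE = ½(9.109×10⁻³¹)(5.814×10⁶)² ≈ 1.5×10⁻¹⁷ J = 96 eV.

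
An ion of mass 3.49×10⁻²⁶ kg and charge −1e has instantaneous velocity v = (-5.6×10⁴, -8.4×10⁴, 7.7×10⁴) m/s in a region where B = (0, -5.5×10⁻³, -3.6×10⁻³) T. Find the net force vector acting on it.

F ≈ (-1.16×10⁻¹⁶, 3.23×10⁻¹⁷, -4.93×10⁻¹⁷) N

v×B = (726, -202, 308) N/C.
F = q v×B = (−1.602×10⁻¹⁹ C)·(726, -202, 308) = (-1.16×10⁻¹⁶, 3.23×10⁻¹⁷, -4.93×10⁻¹⁷) N.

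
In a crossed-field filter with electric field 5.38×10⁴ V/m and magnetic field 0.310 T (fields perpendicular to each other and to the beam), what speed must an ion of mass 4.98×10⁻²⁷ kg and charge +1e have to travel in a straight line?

For undeflected motion the electric and magnetic forces balance: qE = qvB.
v = E/B = 5.38×10⁴/0.310 = 1.74×10⁵ m/s.

v = 1.74×10⁵ m/s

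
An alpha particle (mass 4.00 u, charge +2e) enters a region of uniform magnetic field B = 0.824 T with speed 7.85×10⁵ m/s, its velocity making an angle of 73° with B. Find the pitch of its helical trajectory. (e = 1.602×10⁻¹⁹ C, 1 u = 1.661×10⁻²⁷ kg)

p ≈ 0.0363 m

v∥ = v cosθ = 7.85×10⁵·cos73° ≈ 2.295×10⁵ m/s.
T = 2πm/(|q|B) = 2π(6.644×10⁻²⁷)/((3.204×10⁻¹⁹)(0.824)) ≈ 1.581×10⁻⁷ s.
pitch = v∥ T = (2.295×10⁵)(1.581×10⁻⁷) ≈ 0.0363 m.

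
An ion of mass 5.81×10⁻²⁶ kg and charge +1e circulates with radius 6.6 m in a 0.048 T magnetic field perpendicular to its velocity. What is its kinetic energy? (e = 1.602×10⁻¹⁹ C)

KE ≈ 2.2×10⁻¹⁴ J

v = |q|Br/m, then KE = ½mv² = (qBr)²/(2m).
v = (1.602×10⁻¹⁹)(0.048)(6.6)/5.81×10⁻²⁶ ≈ 8.735×10⁵ m/s.
KE = ½(5.81×10⁻²⁶)(8.735×10⁵)² ≈ 2.2×10⁻¹⁴ J.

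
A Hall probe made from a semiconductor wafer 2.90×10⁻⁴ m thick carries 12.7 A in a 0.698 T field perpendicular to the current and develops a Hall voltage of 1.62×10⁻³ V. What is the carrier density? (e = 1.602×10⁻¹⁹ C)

n ≈ 1.18×10²⁶ m⁻³

From V_H = IB/(n e t), n = IB/(V_H e t).
n = (12.7)(0.698)/((1.62×10⁻³)(1.602×10⁻¹⁹)(2.90×10⁻⁴)) ≈ 1.18×10²⁶ m⁻³.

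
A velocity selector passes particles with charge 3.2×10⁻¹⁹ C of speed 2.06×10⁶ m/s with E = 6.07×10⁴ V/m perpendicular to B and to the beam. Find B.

B = 0.0295 T

Balance of forces in the selector: qE = qvB ⇒ B = E/v.
B = 6.07×10⁴/2.06×10⁶ = 0.0295 T.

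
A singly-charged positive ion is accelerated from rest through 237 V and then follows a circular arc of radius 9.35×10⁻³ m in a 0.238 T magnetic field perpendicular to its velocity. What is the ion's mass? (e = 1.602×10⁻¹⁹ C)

m ≈ 1.67×10⁻²⁷ kg

Combine |q|V = ½mv² and r = mv/(|q|B): eliminate v to get m = qB²r²/(2V).
m = (1.602×10⁻¹⁹)(0.238)²(9.35×10⁻³)²/(2·237) ≈ 1.67×10⁻²⁷ kg.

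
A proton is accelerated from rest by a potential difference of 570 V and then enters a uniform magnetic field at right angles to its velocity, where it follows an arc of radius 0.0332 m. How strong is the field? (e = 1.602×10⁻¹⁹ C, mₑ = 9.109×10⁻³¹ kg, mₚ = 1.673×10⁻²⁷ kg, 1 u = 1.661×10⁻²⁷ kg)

v = √(2|q|V/m) = √(2·1.602×10⁻¹⁹·570/1.673×10⁻²⁷) ≈ 3.304×10⁵ m/s.
B = mv/(|q|r) = (1.673×10⁻²⁷)(3.304×10⁵)/((1.602×10⁻¹⁹)(0.0332)) ≈ 0.104 T.

B ≈ 0.104 T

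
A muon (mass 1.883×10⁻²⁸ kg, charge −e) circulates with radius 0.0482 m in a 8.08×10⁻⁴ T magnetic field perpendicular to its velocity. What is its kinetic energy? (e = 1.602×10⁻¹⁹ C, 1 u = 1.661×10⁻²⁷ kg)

KE ≈ 0.645 eV

v = |q|Br/m, then KE = ½mv² = (qBr)²/(2m).
v = (1.602×10⁻¹⁹)(8.08×10⁻⁴)(0.0482)/1.883×10⁻²⁸ ≈ 3.313×10⁴ m/s.
KE = ½(1.883×10⁻²⁸)(3.313×10⁴)² ≈ 1.03×10⁻¹⁹ J = 0.645 eV.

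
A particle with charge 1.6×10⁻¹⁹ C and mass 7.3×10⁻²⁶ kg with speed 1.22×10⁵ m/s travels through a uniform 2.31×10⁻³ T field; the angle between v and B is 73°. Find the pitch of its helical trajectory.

p ≈ 44.3 m

v∥ = v cosθ = 1.22×10⁵·cos73° ≈ 3.567×10⁴ m/s.
T = 2πm/(|q|B) = 2π(7.3×10⁻²⁶)/((1.6×10⁻¹⁹)(2.31×10⁻³)) ≈ 1.241×10⁻³ s.
pitch = v∥ T = (3.567×10⁴)(1.241×10⁻³) ≈ 44.3 m.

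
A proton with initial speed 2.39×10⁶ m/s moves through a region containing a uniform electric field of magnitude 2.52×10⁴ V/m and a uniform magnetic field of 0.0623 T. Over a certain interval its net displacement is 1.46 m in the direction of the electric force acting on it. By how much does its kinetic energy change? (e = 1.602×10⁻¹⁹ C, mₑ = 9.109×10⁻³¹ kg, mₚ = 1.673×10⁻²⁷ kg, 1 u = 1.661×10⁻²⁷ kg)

ΔKE ≈ 5.89×10⁻¹⁵ J

The magnetic force is always ⟂ v and does no work; only the electric force changes KE.
ΔKE = F_E · d = |q|E d = (1.602×10⁻¹⁹)(2.52×10⁴)(1.46) ≈ 5.89×10⁻¹⁵ J.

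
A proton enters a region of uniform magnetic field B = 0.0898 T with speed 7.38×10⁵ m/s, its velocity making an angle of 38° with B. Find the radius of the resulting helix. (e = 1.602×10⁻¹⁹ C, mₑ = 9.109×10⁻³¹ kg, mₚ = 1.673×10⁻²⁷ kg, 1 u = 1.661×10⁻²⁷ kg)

r ≈ 0.0528 m

v⊥ = v sinθ = 7.38×10⁵·sin38° ≈ 4.544×10⁵ m/s.
r = m v⊥/(|q|B) = (1.673×10⁻²⁷)(4.544×10⁵)/((1.602×10⁻¹⁹)(0.0898)) ≈ 0.0528 m.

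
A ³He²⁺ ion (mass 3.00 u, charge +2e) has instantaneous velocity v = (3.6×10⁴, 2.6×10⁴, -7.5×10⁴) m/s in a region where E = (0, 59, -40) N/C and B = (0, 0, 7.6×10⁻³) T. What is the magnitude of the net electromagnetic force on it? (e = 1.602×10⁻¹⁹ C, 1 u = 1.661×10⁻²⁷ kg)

|F| ≈ 9.43×10⁻¹⁷ N

v×B = (198, -274, 0) N/C.
E + v×B = (198, -215, -40.0) N/C.
F = q(E + v×B) = (3.204×10⁻¹⁹ C)·(198, -215, -40.0) = (6.33×10⁻¹⁷, -6.88×10⁻¹⁷, -1.28×10⁻¹⁷) N.
|F| = 9.43×10⁻¹⁷ N.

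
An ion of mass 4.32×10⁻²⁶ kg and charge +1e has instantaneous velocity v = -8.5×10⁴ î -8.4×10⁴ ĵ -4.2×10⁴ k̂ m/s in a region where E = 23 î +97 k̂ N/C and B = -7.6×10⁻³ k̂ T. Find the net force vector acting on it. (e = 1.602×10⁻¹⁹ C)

v×B = (638, -646, 0) N/C.
E + v×B = (661, -646, 97.0) N/C.
F = q(E + v×B) = (1.602×10⁻¹⁹ C)·(661, -646, 97.0) = (1.06×10⁻¹⁶, -1.03×10⁻¹⁶, 1.55×10⁻¹⁷) N.

F ≈ (1.06×10⁻¹⁶, -1.03×10⁻¹⁶, 1.55×10⁻¹⁷) N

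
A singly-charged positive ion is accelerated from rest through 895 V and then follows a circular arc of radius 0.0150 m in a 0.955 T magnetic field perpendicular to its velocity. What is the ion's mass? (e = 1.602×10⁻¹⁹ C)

Combine |q|V = ½mv² and r = mv/(|q|B): eliminate v to get m = qB²r²/(2V).
m = (1.602×10⁻¹⁹)(0.955)²(0.0150)²/(2·895) ≈ 1.84×10⁻²⁶ kg.

m ≈ 1.84×10⁻²⁶ kg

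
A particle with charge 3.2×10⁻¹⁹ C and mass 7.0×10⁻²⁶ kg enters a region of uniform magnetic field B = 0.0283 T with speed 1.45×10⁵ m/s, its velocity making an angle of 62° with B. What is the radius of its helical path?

r ≈ 0.990 m

v⊥ = v sinθ = 1.45×10⁵·sin62° ≈ 1.280×10⁵ m/s.
r = m v⊥/(|q|B) = (7.0×10⁻²⁶)(1.280×10⁵)/((3.2×10⁻¹⁹)(0.0283)) ≈ 0.990 m.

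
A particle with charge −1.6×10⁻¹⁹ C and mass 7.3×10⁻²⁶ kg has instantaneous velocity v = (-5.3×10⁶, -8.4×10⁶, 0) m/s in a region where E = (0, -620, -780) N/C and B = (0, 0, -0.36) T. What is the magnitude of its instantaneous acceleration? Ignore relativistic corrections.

v×B = (3.02×10⁶, -1.91×10⁶, 0) N/C.
E + v×B = (3.02×10⁶, -1.91×10⁶, -780) N/C.
F = q(E + v×B) = (−1.6×10⁻¹⁹ C)·(3.02×10⁶, -1.91×10⁶, -780) = (-4.84×10⁻¹³, 3.05×10⁻¹³, 1.25×10⁻¹⁶) N.
|a| = |F|/m = 5.722×10⁻¹³/7.3×10⁻²⁶ ≈ 7.84×10¹² m/s².

|a| ≈ 7.84×10¹² m/s²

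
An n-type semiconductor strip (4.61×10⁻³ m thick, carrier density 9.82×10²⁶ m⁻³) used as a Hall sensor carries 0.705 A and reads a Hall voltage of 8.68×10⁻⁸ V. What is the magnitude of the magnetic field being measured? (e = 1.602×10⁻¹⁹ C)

B ≈ 0.0893 T

From V_H = IB/(n e t), B = V_H n e t / I.
B = (8.68×10⁻⁸)(9.82×10²⁶)(1.602×10⁻¹⁹)(4.61×10⁻³)/0.705 ≈ 0.0893 T.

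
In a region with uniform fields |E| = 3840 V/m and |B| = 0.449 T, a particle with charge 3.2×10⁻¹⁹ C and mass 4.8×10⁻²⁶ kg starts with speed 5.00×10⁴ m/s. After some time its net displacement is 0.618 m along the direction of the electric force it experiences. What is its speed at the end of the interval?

B does no work; ΔKE = |q|E d.
½mv_f² = ½mv₀² + |q|Ed = ½(4.8×10⁻²⁶)(5.00×10⁴)² + (3.2×10⁻¹⁹)(3840)(0.618) ≈ 6.000×10⁻¹⁷ J + 7.594×10⁻¹⁶ J ≈ 8.194×10⁻¹⁶ J.
v_f = √(2·8.194×10⁻¹⁶/4.8×10⁻²⁶) ≈ 1.85×10⁵ m/s.

v_f ≈ 1.85×10⁵ m/s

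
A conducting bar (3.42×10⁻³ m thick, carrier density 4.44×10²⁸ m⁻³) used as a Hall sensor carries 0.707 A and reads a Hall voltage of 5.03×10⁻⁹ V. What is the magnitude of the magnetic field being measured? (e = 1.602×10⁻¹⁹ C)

From V_H = IB/(n e t), B = V_H n e t / I.
B = (5.03×10⁻⁹)(4.44×10²⁸)(1.602×10⁻¹⁹)(3.42×10⁻³)/0.707 ≈ 0.173 T.

B ≈ 0.173 T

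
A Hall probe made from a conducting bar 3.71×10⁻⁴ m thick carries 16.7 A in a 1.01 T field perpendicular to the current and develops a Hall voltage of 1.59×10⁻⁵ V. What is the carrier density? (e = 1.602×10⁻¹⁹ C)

n ≈ 1.78×10²⁸ m⁻³

From V_H = IB/(n e t), n = IB/(V_H e t).
n = (16.7)(1.01)/((1.59×10⁻⁵)(1.602×10⁻¹⁹)(3.71×10⁻⁴)) ≈ 1.78×10²⁸ m⁻³.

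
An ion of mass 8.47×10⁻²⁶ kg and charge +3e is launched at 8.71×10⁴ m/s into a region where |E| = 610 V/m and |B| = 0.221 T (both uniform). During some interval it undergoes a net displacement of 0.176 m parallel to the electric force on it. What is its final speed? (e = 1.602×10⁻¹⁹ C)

B does no work; ΔKE = |q|E d.
½mv_f² = ½mv₀² + |q|Ed = ½(8.47×10⁻²⁶)(8.71×10⁴)² + (4.806×10⁻¹⁹)(610)(0.176) ≈ 3.213×10⁻¹⁶ J + 5.160×10⁻¹⁷ J ≈ 3.729×10⁻¹⁶ J.
v_f = √(2·3.729×10⁻¹⁶/8.47×10⁻²⁶) ≈ 9.38×10⁴ m/s.

v_f ≈ 9.38×10⁴ m/s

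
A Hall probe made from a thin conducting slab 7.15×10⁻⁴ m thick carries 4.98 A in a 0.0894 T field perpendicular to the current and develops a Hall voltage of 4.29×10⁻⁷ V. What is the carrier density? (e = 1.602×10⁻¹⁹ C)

From V_H = IB/(n e t), n = IB/(V_H e t).
n = (4.98)(0.0894)/((4.29×10⁻⁷)(1.602×10⁻¹⁹)(7.15×10⁻⁴)) ≈ 9.06×10²⁷ m⁻³.

n ≈ 9.06×10²⁷ m⁻³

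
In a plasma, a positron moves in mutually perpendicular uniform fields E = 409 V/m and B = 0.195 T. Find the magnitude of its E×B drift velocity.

The steady drift has the magnetic force balancing the electric force, so v_d = E/B.
v_d = 409/0.195 = 2100 m/s.

v_d ≈ 2100 m/s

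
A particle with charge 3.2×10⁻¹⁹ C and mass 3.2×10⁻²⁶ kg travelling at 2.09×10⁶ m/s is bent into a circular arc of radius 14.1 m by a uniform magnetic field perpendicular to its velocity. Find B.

From |q|vB = mv²/r, B = mv/(|q|r).
B = (3.2×10⁻²⁶)(2.09×10⁶)/((3.2×10⁻¹⁹)(14.1)) ≈ 0.0148 T.

B ≈ 0.0148 T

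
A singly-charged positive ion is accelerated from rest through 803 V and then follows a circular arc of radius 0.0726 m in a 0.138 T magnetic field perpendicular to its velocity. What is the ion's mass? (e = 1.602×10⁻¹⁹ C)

Combine |q|V = ½mv² and r = mv/(|q|B): eliminate v to get m = qB²r²/(2V).
m = (1.602×10⁻¹⁹)(0.138)²(0.0726)²/(2·803) ≈ 1.00×10⁻²⁶ kg.

m ≈ 1.00×10⁻²⁶ kg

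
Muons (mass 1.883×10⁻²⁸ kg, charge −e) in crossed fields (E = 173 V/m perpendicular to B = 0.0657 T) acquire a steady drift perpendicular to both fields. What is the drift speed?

In crossed fields the guiding centre drifts at v_d = |E×B|/B² = E/B, independent of charge and mass.
v_d = 173/0.0657 = 2630 m/s.

v_d ≈ 2630 m/s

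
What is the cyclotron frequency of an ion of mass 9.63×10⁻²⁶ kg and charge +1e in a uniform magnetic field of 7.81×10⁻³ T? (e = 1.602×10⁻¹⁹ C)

f ≈ 2070 Hz

f = |q|B/(2πm).
f = (1.602×10⁻¹⁹)(7.81×10⁻³)/(2π·9.63×10⁻²⁶) ≈ 2070 Hz.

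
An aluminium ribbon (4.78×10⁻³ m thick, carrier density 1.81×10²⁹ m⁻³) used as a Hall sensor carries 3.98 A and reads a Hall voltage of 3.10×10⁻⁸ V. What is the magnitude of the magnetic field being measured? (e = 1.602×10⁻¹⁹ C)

B ≈ 1.08 T

From V_H = IB/(n e t), B = V_H n e t / I.
B = (3.10×10⁻⁸)(1.81×10²⁹)(1.602×10⁻¹⁹)(4.78×10⁻³)/3.98 ≈ 1.08 T.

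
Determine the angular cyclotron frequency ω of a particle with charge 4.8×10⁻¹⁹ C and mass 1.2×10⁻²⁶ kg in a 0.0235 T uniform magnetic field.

ω ≈ 9.40×10⁵ rad/s

ω = |q|B/m.
ω = (4.8×10⁻¹⁹)(0.0235)/1.2×10⁻²⁶ ≈ 9.40×10⁵ rad/s.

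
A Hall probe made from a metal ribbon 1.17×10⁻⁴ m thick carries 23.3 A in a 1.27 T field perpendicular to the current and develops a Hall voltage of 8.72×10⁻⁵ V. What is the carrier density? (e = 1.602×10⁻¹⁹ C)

From V_H = IB/(n e t), n = IB/(V_H e t).
n = (23.3)(1.27)/((8.72×10⁻⁵)(1.602×10⁻¹⁹)(1.17×10⁻⁴)) ≈ 1.81×10²⁸ m⁻³.

n ≈ 1.81×10²⁸ m⁻³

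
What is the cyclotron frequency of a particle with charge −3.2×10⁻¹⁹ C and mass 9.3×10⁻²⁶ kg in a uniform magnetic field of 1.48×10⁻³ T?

f = |q|B/(2πm).
f = (3.2×10⁻¹⁹)(1.48×10⁻³)/(2π·9.3×10⁻²⁶) ≈ 810 Hz.

f ≈ 810 Hz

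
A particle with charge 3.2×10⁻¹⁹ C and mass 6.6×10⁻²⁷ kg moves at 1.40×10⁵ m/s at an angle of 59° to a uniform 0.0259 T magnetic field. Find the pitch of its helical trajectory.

v∥ = v cosθ = 1.40×10⁵·cos59° ≈ 7.211×10⁴ m/s.
T = 2πm/(|q|B) = 2π(6.6×10⁻²⁷)/((3.2×10⁻¹⁹)(0.0259)) ≈ 5.004×10⁻⁶ s.
pitch = v∥ T = (7.211×10⁴)(5.004×10⁻⁶) ≈ 0.361 m.

p ≈ 0.361 m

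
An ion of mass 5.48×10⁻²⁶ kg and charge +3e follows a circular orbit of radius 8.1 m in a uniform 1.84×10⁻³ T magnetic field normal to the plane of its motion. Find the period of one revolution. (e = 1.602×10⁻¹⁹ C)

The cyclotron period depends only on m, q, B: T = 2πm/(|q|B).
T = 2π(5.48×10⁻²⁶)/((4.806×10⁻¹⁹)(1.84×10⁻³)) ≈ 3.89×10⁻⁴ s.

T ≈ 3.89×10⁻⁴ s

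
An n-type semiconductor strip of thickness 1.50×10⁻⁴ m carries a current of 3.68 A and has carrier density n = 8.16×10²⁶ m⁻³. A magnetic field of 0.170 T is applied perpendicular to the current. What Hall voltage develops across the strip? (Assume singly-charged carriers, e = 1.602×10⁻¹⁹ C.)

V_H ≈ 3.19×10⁻⁵ V

V_H = IB/(n e t).
V_H = (3.68)(0.170)/((8.16×10²⁶)(1.602×10⁻¹⁹)(1.50×10⁻⁴)) ≈ 3.19×10⁻⁵ V.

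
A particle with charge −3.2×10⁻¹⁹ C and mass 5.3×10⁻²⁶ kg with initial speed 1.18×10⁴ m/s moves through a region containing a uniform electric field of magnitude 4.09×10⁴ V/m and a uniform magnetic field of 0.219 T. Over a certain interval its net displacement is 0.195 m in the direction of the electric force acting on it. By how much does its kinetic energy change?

The magnetic force is always ⟂ v and does no work; only the electric force changes KE.
ΔKE = F_E · d = |q|E d = (3.2×10⁻¹⁹)(4.09×10⁴)(0.195) ≈ 2.55×10⁻¹⁵ J.

ΔKE ≈ 2.55×10⁻¹⁵ J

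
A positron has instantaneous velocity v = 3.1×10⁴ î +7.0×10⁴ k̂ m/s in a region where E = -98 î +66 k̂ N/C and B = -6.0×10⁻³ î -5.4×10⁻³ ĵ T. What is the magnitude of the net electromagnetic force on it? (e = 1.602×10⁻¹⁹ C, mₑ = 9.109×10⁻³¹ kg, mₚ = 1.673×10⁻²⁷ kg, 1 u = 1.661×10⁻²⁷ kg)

v×B = (378, -420, -167) N/C.
E + v×B = (280, -420, -101) N/C.
F = q(E + v×B) = (1.602×10⁻¹⁹ C)·(280, -420, -101) = (4.49×10⁻¹⁷, -6.73×10⁻¹⁷, -1.62×10⁻¹⁷) N.
|F| = 8.25×10⁻¹⁷ N.

|F| ≈ 8.25×10⁻¹⁷ N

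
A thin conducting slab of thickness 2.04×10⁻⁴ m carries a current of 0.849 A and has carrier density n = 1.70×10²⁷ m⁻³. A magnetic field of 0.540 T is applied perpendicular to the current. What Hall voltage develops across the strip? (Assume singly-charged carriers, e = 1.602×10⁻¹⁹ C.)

V_H = IB/(n e t).
V_H = (0.849)(0.540)/((1.70×10²⁷)(1.602×10⁻¹⁹)(2.04×10⁻⁴)) ≈ 8.25×10⁻⁶ V.

V_H ≈ 8.25×10⁻⁶ V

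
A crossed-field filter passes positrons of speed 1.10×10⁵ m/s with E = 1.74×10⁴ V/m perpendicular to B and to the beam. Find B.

B = 0.158 T

Balance of forces in the selector: qE = qvB ⇒ B = E/v.
B = 1.74×10⁴/1.10×10⁵ = 0.158 T.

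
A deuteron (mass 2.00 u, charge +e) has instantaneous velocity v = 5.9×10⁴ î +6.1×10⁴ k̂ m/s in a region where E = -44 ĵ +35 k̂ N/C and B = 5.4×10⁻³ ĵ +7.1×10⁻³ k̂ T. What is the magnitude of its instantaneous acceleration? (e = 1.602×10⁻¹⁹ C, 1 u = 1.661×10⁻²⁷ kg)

v×B = (-329, -419, 319) N/C.
E + v×B = (-329, -463, 354) N/C.
F = q(E + v×B) = (1.602×10⁻¹⁹ C)·(-329, -463, 354) = (-5.28×10⁻¹⁷, -7.42×10⁻¹⁷, 5.66×10⁻¹⁷) N.
|a| = |F|/m = 1.072×10⁻¹⁶/3.322×10⁻²⁷ ≈ 3.23×10¹⁰ m/s².

|a| ≈ 3.23×10¹⁰ m/s²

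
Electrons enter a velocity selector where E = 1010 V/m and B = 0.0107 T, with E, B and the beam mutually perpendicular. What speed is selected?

v = 9.44×10⁴ m/s

Zero net Lorentz force requires |qE| = |q v×B|, i.e. E = vB.
v = E/B = 1010/0.0107 = 9.44×10⁴ m/s.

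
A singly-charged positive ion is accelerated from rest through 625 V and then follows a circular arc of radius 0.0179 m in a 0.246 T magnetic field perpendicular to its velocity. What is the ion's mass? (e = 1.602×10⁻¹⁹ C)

Combine |q|V = ½mv² and r = mv/(|q|B): eliminate v to get m = qB²r²/(2V).
m = (1.602×10⁻¹⁹)(0.246)²(0.0179)²/(2·625) ≈ 2.49×10⁻²⁷ kg.

m ≈ 2.49×10⁻²⁷ kg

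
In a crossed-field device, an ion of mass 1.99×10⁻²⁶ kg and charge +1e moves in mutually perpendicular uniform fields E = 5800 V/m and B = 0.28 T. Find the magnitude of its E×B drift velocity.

In crossed fields the guiding centre drifts at v_d = |E×B|/B² = E/B, independent of charge and mass.
v_d = 5800/0.28 = 2.1×10⁴ m/s.

v_d ≈ 2.1×10⁴ m/s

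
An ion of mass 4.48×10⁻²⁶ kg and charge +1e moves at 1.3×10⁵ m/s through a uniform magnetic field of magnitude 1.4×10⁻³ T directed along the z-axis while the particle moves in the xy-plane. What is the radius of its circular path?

r ≈ 26 m

The magnetic force provides the centripetal force: |q|vB = mv²/r.
r = mv/(|q|B) = (4.48×10⁻²⁶)(1.3×10⁵)/((1.602×10⁻¹⁹)(1.4×10⁻³)) ≈ 26 m.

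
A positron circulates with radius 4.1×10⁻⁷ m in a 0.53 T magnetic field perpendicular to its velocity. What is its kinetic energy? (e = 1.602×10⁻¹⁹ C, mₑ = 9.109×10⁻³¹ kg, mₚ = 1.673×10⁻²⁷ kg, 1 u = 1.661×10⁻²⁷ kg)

v = |q|Br/m, then KE = ½mv² = (qBr)²/(2m).
v = (1.602×10⁻¹⁹)(0.53)(4.1×10⁻⁷)/9.109×10⁻³¹ ≈ 3.822×10⁴ m/s.
KE = ½(9.109×10⁻³¹)(3.822×10⁴)² ≈ 6.7×10⁻²² J.

KE ≈ 6.7×10⁻²² J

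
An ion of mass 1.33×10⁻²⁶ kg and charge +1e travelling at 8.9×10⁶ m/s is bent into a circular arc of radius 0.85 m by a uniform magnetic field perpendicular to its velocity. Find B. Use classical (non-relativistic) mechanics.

B ≈ 0.87 T

From |q|vB = mv²/r, B = mv/(|q|r).
B = (1.33×10⁻²⁶)(8.9×10⁶)/((1.602×10⁻¹⁹)(0.85)) ≈ 0.87 T.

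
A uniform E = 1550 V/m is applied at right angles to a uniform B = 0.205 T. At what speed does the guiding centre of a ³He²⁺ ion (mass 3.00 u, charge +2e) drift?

The steady drift has the magnetic force balancing the electric force, so v_d = E/B.
v_d = 1550/0.205 = 7560 m/s.

v_d ≈ 7560 m/s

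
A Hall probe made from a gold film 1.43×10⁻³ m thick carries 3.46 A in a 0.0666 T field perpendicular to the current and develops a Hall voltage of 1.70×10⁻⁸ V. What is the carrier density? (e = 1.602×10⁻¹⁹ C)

From V_H = IB/(n e t), n = IB/(V_H e t).
n = (3.46)(0.0666)/((1.70×10⁻⁸)(1.602×10⁻¹⁹)(1.43×10⁻³)) ≈ 5.92×10²⁸ m⁻³.

n ≈ 5.92×10²⁸ m⁻³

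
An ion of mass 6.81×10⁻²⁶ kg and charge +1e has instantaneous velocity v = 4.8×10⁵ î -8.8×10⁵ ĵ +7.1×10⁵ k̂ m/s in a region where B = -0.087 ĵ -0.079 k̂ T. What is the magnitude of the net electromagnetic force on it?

v×B = (1.31×10⁵, 3.79×10⁴, -4.18×10⁴) N/C.
F = q v×B = (1.602×10⁻¹⁹ C)·(1.31×10⁵, 3.79×10⁴, -4.18×10⁴) = (2.10×10⁻¹⁴, 6.07×10⁻¹⁵, -6.69×10⁻¹⁵) N.
|F| = 2.29×10⁻¹⁴ N.

|F| ≈ 2.29×10⁻¹⁴ N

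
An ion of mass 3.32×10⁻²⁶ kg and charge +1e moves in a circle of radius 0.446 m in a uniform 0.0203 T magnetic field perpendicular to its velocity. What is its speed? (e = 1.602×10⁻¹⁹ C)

v ≈ 4.37×10⁴ m/s

From |q|vB = mv²/r, v = |q|Br/m.
v = (1.602×10⁻¹⁹)(0.0203)(0.446)/3.32×10⁻²⁶ ≈ 4.37×10⁴ m/s.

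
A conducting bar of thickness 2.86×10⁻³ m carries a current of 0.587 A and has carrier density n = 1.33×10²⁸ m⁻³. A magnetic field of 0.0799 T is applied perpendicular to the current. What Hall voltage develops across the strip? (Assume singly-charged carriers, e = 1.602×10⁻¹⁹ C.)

V_H ≈ 7.70×10⁻⁹ V

V_H = IB/(n e t).
V_H = (0.587)(0.0799)/((1.33×10²⁸)(1.602×10⁻¹⁹)(2.86×10⁻³)) ≈ 7.70×10⁻⁹ V.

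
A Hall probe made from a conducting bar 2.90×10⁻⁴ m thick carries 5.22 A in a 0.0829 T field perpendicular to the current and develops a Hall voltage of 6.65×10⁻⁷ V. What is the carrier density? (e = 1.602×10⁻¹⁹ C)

From V_H = IB/(n e t), n = IB/(V_H e t).
n = (5.22)(0.0829)/((6.65×10⁻⁷)(1.602×10⁻¹⁹)(2.90×10⁻⁴)) ≈ 1.40×10²⁸ m⁻³.

n ≈ 1.40×10²⁸ m⁻³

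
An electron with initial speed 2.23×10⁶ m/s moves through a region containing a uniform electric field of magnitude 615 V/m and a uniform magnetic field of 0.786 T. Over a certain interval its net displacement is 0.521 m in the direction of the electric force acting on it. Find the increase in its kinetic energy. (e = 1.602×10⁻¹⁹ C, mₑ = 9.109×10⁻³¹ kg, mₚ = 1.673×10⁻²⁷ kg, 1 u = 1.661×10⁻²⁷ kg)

ΔKE ≈ 5.13×10⁻¹⁷ J

The magnetic force is always ⟂ v and does no work; only the electric force changes KE.
ΔKE = F_E · d = |q|E d = (1.602×10⁻¹⁹)(615)(0.521) ≈ 5.13×10⁻¹⁷ J.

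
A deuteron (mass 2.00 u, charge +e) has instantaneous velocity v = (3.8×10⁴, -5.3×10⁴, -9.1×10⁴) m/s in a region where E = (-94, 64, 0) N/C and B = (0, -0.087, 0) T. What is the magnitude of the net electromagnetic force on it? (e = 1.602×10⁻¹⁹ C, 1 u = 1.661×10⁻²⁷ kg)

v×B = (-7920, 0, -3310) N/C.
E + v×B = (-8010, 64.0, -3310) N/C.
F = q(E + v×B) = (1.602×10⁻¹⁹ C)·(-8010, 64.0, -3310) = (-1.28×10⁻¹⁵, 1.03×10⁻¹⁷, -5.30×10⁻¹⁶) N.
|F| = 1.39×10⁻¹⁵ N.

|F| ≈ 1.39×10⁻¹⁵ N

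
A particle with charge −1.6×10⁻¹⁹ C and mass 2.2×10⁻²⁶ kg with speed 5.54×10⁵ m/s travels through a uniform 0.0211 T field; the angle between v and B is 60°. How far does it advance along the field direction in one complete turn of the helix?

p ≈ 11.3 m

v∥ = v cosθ = 5.54×10⁵·cos60° ≈ 2.770×10⁵ m/s.
T = 2πm/(|q|B) = 2π(2.2×10⁻²⁶)/((1.6×10⁻¹⁹)(0.0211)) ≈ 4.094×10⁻⁵ s.
pitch = v∥ T = (2.770×10⁵)(4.094×10⁻⁵) ≈ 11.3 m.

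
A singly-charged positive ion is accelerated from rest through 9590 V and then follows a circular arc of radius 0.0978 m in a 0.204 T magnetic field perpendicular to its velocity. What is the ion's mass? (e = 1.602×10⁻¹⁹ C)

Combine |q|V = ½mv² and r = mv/(|q|B): eliminate v to get m = qB²r²/(2V).
m = (1.602×10⁻¹⁹)(0.204)²(0.0978)²/(2·9590) ≈ 3.32×10⁻²⁷ kg.

m ≈ 3.32×10⁻²⁷ kg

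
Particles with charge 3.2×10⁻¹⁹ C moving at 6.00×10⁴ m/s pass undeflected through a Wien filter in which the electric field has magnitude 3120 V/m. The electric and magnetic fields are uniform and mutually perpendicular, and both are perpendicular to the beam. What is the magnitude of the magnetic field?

Balance of forces in the selector: qE = qvB ⇒ B = E/v.
B = 3120/6.00×10⁴ = 0.0520 T.

B = 0.0520 T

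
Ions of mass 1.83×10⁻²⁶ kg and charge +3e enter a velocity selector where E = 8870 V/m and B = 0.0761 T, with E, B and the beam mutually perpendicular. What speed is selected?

v = 1.17×10⁵ m/s

For undeflected motion the electric and magnetic forces balance: qE = qvB.
v = E/B = 8870/0.0761 = 1.17×10⁵ m/s.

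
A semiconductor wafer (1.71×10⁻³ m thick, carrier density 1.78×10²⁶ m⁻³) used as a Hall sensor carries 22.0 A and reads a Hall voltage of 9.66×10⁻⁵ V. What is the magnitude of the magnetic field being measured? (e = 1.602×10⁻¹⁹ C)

From V_H = IB/(n e t), B = V_H n e t / I.
B = (9.66×10⁻⁵)(1.78×10²⁶)(1.602×10⁻¹⁹)(1.71×10⁻³)/22.0 ≈ 0.214 T.

B ≈ 0.214 T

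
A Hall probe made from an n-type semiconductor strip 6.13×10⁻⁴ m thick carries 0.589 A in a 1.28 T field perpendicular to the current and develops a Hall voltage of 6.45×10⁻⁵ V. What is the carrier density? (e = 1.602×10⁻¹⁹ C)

From V_H = IB/(n e t), n = IB/(V_H e t).
n = (0.589)(1.28)/((6.45×10⁻⁵)(1.602×10⁻¹⁹)(6.13×10⁻⁴)) ≈ 1.19×10²⁶ m⁻³.

n ≈ 1.19×10²⁶ m⁻³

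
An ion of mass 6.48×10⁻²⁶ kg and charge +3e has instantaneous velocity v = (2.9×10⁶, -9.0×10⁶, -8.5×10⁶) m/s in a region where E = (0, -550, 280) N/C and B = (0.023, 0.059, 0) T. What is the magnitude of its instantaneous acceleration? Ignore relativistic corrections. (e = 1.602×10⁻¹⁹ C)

v×B = (5.02×10⁵, -1.96×10⁵, 3.78×10⁵) N/C.
E + v×B = (5.02×10⁵, -1.96×10⁵, 3.78×10⁵) N/C.
F = q(E + v×B) = (4.806×10⁻¹⁹ C)·(5.02×10⁵, -1.96×10⁵, 3.78×10⁵) = (2.41×10⁻¹³, -9.42×10⁻¹⁴, 1.82×10⁻¹³) N.
|a| = |F|/m = 3.163×10⁻¹³/6.48×10⁻²⁶ ≈ 4.88×10¹² m/s².

|a| ≈ 4.88×10¹² m/s²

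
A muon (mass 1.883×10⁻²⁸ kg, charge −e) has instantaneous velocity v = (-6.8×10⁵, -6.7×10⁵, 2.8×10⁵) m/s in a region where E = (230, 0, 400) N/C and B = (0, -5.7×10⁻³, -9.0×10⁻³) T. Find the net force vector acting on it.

F ≈ (-1.26×10⁻¹⁵, 9.80×10⁻¹⁶, -6.85×10⁻¹⁶) N

v×B = (7630, -6120, 3880) N/C.
E + v×B = (7860, -6120, 4280) N/C.
F = q(E + v×B) = (−1.602×10⁻¹⁹ C)·(7860, -6120, 4280) = (-1.26×10⁻¹⁵, 9.80×10⁻¹⁶, -6.85×10⁻¹⁶) N.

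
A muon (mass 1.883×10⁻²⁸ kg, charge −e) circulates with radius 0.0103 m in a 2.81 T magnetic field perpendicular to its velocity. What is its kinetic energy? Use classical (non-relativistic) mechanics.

KE ≈ 3.56×10⁵ eV

v = |q|Br/m, then KE = ½mv² = (qBr)²/(2m).
v = (1.602×10⁻¹⁹)(2.81)(0.0103)/1.883×10⁻²⁸ ≈ 2.462×10⁷ m/s.
KE = ½(1.883×10⁻²⁸)(2.462×10⁷)² ≈ 5.71×10⁻¹⁴ J = 3.56×10⁵ eV.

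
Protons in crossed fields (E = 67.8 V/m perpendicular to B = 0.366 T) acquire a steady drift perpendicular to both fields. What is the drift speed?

v_d ≈ 185 m/s

In crossed fields the guiding centre drifts at v_d = |E×B|/B² = E/B, independent of charge and mass.
v_d = 67.8/0.366 = 185 m/s.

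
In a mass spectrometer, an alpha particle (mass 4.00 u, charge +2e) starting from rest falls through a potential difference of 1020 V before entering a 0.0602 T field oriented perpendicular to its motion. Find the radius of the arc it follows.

r ≈ 0.108 m

Acceleration: |q|V = ½mv² ⇒ v = √(2|q|V/m) = √(2·3.204×10⁻¹⁹·1020/6.644×10⁻²⁷) ≈ 3.137×10⁵ m/s.
In the field: r = mv/(|q|B) = (6.644×10⁻²⁷)(3.137×10⁵)/((3.204×10⁻¹⁹)(0.0602)) ≈ 0.108 m.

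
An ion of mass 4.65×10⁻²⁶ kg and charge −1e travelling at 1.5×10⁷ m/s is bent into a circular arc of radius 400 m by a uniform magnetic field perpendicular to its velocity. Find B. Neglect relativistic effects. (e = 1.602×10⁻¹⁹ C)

B ≈ 0.011 T

From |q|vB = mv²/r, B = mv/(|q|r).
B = (4.65×10⁻²⁶)(1.5×10⁷)/((1.602×10⁻¹⁹)(400)) ≈ 0.011 T.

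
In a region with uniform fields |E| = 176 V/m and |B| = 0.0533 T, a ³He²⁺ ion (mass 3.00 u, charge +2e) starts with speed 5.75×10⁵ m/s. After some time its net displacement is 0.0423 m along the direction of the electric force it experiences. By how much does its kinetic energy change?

ΔKE ≈ 2.39×10⁻¹⁸ J

The magnetic force is always ⟂ v and does no work; only the electric force changes KE.
ΔKE = F_E · d = |q|E d = (3.204×10⁻¹⁹)(176)(0.0423) ≈ 2.39×10⁻¹⁸ J.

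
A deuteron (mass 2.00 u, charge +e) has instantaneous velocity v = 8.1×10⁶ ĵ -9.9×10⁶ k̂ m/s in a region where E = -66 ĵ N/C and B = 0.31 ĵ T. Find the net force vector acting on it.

F ≈ (4.92×10⁻¹³, -1.06×10⁻¹⁷, 0) N

v×B = (3.07×10⁶, 0, 0) N/C.
E + v×B = (3.07×10⁶, -66.0, 0) N/C.
F = q(E + v×B) = (1.602×10⁻¹⁹ C)·(3.07×10⁶, -66.0, 0) = (4.92×10⁻¹³, -1.06×10⁻¹⁷, 0) N.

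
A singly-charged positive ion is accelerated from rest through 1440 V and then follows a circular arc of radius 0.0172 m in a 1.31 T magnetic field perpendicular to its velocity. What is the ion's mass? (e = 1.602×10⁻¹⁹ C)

m ≈ 2.82×10⁻²⁶ kg

Combine |q|V = ½mv² and r = mv/(|q|B): eliminate v to get m = qB²r²/(2V).
m = (1.602×10⁻¹⁹)(1.31)²(0.0172)²/(2·1440) ≈ 2.82×10⁻²⁶ kg.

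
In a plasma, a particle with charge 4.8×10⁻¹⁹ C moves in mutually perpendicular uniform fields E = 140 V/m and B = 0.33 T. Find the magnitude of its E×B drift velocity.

v_d ≈ 420 m/s

The E×B drift speed is v_d = E/B.
v_d = 140/0.33 = 420 m/s.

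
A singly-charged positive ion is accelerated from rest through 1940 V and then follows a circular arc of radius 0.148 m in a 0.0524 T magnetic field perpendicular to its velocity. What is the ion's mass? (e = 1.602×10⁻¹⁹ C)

m ≈ 2.48×10⁻²⁷ kg

Combine |q|V = ½mv² and r = mv/(|q|B): eliminate v to get m = qB²r²/(2V).
m = (1.602×10⁻¹⁹)(0.0524)²(0.148)²/(2·1940) ≈ 2.48×10⁻²⁷ kg.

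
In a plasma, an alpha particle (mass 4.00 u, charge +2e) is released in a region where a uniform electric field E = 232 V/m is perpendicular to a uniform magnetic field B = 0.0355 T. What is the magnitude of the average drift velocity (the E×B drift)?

In crossed fields the guiding centre drifts at v_d = |E×B|/B² = E/B, independent of charge and mass.
v_d = 232/0.0355 = 6540 m/s.

v_d ≈ 6540 m/s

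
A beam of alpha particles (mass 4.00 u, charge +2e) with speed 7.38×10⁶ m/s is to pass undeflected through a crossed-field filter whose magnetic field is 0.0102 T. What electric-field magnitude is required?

E = 7.53×10⁴ V/m

For straight-line motion qE = qvB, so E = vB.
E = 7.38×10⁶ × 0.0102 = 7.53×10⁴ V/m.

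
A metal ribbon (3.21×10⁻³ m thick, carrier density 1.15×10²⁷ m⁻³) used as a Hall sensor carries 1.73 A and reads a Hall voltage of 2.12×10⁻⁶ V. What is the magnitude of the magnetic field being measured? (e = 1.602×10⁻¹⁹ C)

B ≈ 0.725 T

From V_H = IB/(n e t), B = V_H n e t / I.
B = (2.12×10⁻⁶)(1.15×10²⁷)(1.602×10⁻¹⁹)(3.21×10⁻³)/1.73 ≈ 0.725 T.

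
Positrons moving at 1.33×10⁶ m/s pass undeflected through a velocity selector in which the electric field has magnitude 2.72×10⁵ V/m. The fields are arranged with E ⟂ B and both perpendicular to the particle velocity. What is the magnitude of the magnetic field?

B = 0.205 T

Balance of forces in the selector: qE = qvB ⇒ B = E/v.
B = 2.72×10⁵/1.33×10⁶ = 0.205 T.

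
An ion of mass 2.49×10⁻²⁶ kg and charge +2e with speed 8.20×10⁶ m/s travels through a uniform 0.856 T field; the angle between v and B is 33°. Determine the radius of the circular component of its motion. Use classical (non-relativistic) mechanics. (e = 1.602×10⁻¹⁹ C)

v⊥ = v sinθ = 8.20×10⁶·sin33° ≈ 4.466×10⁶ m/s.
r = m v⊥/(|q|B) = (2.49×10⁻²⁶)(4.466×10⁶)/((3.204×10⁻¹⁹)(0.856)) ≈ 0.405 m.

r ≈ 0.405 m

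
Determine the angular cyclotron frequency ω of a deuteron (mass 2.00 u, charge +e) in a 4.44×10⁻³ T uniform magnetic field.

ω ≈ 2.14×10⁵ rad/s

ω = |q|B/m.
ω = (1.602×10⁻¹⁹)(4.44×10⁻³)/3.322×10⁻²⁷ ≈ 2.14×10⁵ rad/s.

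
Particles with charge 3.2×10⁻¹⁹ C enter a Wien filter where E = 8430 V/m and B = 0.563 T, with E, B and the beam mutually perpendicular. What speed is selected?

For undeflected motion the electric and magnetic forces balance: qE = qvB.
v = E/B = 8430/0.563 = 1.50×10⁴ m/s.

v = 1.50×10⁴ m/s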